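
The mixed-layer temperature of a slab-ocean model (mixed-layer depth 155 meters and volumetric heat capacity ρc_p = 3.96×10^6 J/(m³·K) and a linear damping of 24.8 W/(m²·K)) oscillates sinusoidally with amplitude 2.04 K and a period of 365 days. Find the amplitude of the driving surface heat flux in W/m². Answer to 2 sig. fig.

Areal heat capacity C = ρc_p × D = 3.96×10^6 × 155 = 6.14×10^8 J/(m^2 K).
ω = 2π / 3.15×10^7 s = 1.99×10^-7 s⁻¹.
√((Cω)² + λ²) = √((122)² + 24.8²) = 125 W/(m²·K).
F₀ = A × √((Cω)²+λ²) = 2.04 × 125 = 255 W/m².

250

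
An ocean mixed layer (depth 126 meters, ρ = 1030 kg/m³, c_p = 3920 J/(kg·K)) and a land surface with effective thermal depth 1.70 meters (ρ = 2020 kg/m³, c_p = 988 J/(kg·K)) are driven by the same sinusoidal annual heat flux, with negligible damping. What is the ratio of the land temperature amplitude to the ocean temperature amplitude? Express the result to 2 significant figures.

150

C_ocean = 1030 × 3920 × 126 = 5.09×10^8 J/(m²·K).
C_land = 2020 × 988 × 1.70 = 3.39×10^6 J/(m²·K).
Undamped amplitude ∝ 1/C, so A_land/A_ocean = C_ocean/C_land = 150.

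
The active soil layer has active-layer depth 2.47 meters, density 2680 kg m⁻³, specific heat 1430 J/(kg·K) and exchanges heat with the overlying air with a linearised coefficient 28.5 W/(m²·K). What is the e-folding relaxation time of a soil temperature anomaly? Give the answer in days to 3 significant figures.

Areal heat capacity C = ρ c_p D = 2680 × 1430 × 2.47 = 9.47×10^6 J m⁻² K⁻¹.
Relaxation time τ = C / λ = 9.47×10^6 / 28.5 = 3.32×10^5 s.
In days: 3.32×10^5 s / (86400 s/day) = 3.84 days.

3.84 days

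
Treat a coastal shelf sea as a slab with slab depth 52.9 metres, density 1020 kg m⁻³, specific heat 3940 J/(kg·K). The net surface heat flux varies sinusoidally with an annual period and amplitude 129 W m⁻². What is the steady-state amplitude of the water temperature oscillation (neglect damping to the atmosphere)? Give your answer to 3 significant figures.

3.05 K

Areal heat capacity C = ρ c_p D = 1020 × 3940 × 52.9 = 2.13×10^8 J/(m^2 K).
Angular frequency ω = 2π / T = 2π / 3.15×10^7 s = 1.99×10^-7 s⁻¹.
Cω = 2.13×10^8 × 1.99×10^-7 = 42.4 W/(m²·K).
Amplitude A = F₀ / (Cω) = 129 / 42.4 = 3.05 K.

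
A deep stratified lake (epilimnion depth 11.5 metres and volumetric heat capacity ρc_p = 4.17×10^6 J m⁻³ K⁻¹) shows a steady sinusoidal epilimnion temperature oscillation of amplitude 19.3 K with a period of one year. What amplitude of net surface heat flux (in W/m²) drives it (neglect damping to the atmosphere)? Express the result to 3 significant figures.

184

Areal heat capacity C = ρc_p × D = 4.17×10^6 × 11.5 = 4.80×10^7 J/(m^2 K).
ω = 2π / 3.15×10^7 s = 1.99×10^-7 s⁻¹.
Cω = 4.80×10^7 × 1.99×10^-7 = 9.55 W/(m²·K).
F₀ = A × Cω = 19.3 × 9.55 = 184 W/m².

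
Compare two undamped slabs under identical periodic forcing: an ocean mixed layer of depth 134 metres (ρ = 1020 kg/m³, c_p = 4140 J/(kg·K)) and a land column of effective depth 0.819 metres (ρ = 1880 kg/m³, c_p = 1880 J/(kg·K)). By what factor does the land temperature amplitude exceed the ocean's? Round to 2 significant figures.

C_ocean = 1020 × 4140 × 134 = 5.66×10^8 J/(m²·K).
C_land = 1880 × 1880 × 0.819 = 2.89×10^6 J/(m²·K).
Undamped amplitude ∝ 1/C, so A_land/A_ocean = C_ocean/C_land = 195.

200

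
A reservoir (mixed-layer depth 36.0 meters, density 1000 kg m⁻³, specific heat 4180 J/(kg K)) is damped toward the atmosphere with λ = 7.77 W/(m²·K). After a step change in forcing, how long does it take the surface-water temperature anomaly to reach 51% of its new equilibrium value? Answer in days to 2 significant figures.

Areal heat capacity C = ρ c_p D = 1000 × 4180 × 36.0 = 1.50×10^8 J m⁻² K⁻¹.
τ = C / λ = 1.50×10^8 / 7.77 = 1.94×10^7 s.
Fraction reached: 1 − e^(−t/τ) = 0.51 ⇒ t = −τ ln(1 − 0.51) = τ × 0.713.
t = 1.38×10^7 s = 160 days.

160 days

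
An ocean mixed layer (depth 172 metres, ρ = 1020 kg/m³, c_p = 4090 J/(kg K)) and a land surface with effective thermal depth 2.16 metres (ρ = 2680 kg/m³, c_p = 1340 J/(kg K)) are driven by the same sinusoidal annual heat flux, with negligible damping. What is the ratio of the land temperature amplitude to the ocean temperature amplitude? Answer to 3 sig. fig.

C_ocean = 1020 × 4090 × 172 = 7.18×10^8 J/(m²·K).
C_land = 2680 × 1340 × 2.16 = 7.76×10^6 J/(m²·K).
Undamped amplitude ∝ 1/C, so A_land/A_ocean = C_ocean/C_land = 92.5.

92.5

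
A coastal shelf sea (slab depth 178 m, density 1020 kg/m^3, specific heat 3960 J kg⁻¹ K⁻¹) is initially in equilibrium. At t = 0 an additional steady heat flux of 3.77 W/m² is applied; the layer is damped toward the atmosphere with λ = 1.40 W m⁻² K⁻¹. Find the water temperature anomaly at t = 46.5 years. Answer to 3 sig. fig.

Areal heat capacity C = ρ c_p D = 1020 × 3960 × 178 = 7.19×10^8 J m⁻² K⁻¹.
τ = C / λ = 7.19×10^8 / 1.40 = 5.14×10^8 s.
Equilibrium anomaly ΔT_eq = F / λ = 3.77 / 1.40 = 2.69 K.
t = 46.5 years = 1.47×10^9 s, so t/τ = 2.86.
ΔT(t) = ΔT_eq (1 − e^(−t/τ)) = 2.69 × (1 − e^−2.86) = 2.54 K.

2.54 K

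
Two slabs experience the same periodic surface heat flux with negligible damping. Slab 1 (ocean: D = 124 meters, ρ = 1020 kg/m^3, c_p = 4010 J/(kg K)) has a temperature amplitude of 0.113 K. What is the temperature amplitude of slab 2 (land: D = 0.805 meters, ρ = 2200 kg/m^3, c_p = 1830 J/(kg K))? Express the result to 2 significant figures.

C_ocean = 5.07×10^8 J/(m²·K); C_land = 3.24×10^6 J/(m²·K).
A ∝ 1/C ⇒ A_land = A_ocean × C_ocean/C_land = 0.113 × 156 = 17.7 K.

18 K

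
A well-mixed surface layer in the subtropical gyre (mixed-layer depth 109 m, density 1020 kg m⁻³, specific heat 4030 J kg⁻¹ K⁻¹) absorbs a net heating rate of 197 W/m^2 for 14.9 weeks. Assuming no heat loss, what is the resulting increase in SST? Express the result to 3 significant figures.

Areal heat capacity C = ρ c_p D = 1020 × 4030 × 109 = 4.48×10^8 J/(m^2 K).
Net heat input Q = F Δt = 197 × (14.9 weeks × 6.048×10^5 s/week) = 1.78×10^9 J/m².
ΔT = Q / C = 1.78×10^9 / 4.48×10^8 = 3.96 K.

3.96 K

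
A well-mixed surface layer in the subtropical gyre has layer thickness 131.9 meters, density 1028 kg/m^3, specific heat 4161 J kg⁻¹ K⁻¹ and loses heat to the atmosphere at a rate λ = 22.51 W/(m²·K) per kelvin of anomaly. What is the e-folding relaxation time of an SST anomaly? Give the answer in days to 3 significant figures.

Areal heat capacity C = ρ c_p D = 1028 × 4161 × 131.9 = 5.64×10^8 J/(m²·K).
Relaxation time τ = C / λ = 5.64×10^8 / 22.51 = 2.51×10^7 s.
In days: 2.51×10^7 s / (86400 s/day) = 290 days.

290 days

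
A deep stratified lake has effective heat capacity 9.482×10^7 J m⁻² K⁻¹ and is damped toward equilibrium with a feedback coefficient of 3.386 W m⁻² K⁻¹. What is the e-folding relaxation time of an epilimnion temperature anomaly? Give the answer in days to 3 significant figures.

324 days

Areal heat capacity C = 9.482×10^7 J m⁻² K⁻¹ (given).
Relaxation time τ = C / λ = 9.48×10^7 / 3.386 = 2.80×10^7 s.
In days: 2.80×10^7 s / (86400 s/day) = 324 days.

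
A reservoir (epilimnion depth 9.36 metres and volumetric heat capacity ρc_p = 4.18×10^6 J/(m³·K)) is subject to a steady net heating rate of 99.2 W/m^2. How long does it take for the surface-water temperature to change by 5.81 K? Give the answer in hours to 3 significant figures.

637 hours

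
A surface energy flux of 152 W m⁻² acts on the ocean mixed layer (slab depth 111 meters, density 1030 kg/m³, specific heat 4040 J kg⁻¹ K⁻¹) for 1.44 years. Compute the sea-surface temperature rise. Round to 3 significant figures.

15.0 K

Areal heat capacity C = ρ c_p D = 1030 × 4040 × 111 = 4.62×10^8 J/(m²·K).
Net heat input Q = F Δt = 152 × (1.44 years × 3.156×10^7 s/year) = 6.91×10^9 J/m².
ΔT = Q / C = 6.91×10^9 / 4.62×10^8 = 15.0 K.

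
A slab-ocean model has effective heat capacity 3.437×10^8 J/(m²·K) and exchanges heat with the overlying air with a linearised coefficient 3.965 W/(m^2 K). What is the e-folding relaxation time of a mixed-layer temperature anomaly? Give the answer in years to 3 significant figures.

2.75 years

Areal heat capacity C = 3.437×10^8 J/(m²·K) (given).
Relaxation time τ = C / λ = 3.44×10^8 / 3.965 = 8.67×10^7 s.
In years: 8.67×10^7 s / (3.156×10^7 s/year) = 2.75 years.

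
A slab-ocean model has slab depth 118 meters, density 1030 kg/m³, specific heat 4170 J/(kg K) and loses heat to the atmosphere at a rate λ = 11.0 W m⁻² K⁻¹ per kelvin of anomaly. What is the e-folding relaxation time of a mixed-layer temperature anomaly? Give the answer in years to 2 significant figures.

1.5 years

Areal heat capacity C = ρ c_p D = 1030 × 4170 × 118 = 5.07×10^8 J/(m²·K).
Relaxation time τ = C / λ = 5.07×10^8 / 11.0 = 4.61×10^7 s.
In years: 4.61×10^7 s / (3.156×10^7 s/year) = 1.46 years.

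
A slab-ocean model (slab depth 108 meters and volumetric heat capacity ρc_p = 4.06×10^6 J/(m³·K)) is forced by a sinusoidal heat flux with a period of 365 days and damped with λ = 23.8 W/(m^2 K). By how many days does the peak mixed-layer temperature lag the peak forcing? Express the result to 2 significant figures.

76 days

Areal heat capacity C = ρc_p × D = 4.06×10^6 × 108 = 4.38×10^8 J/(m²·K).
ω = 2π / 3.15×10^7 s = 1.99×10^-7 s⁻¹.
Phase lag φ = arctan(Cω/λ) = arctan(87.4/23.8) = 1.30 rad.
Time lag = φ / ω = 1.30 / 1.99×10^-7 = 6.55×10^6 s = 75.8 days.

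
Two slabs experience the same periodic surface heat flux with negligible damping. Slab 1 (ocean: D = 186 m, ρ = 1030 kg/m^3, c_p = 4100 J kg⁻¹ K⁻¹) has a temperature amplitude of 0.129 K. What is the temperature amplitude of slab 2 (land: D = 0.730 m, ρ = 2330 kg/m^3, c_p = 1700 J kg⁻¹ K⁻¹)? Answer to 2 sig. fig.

C_ocean = 7.85×10^8 J/(m²·K); C_land = 2.89×10^6 J/(m²·K).
A ∝ 1/C ⇒ A_land = A_ocean × C_ocean/C_land = 0.129 × 272 = 35.0 K.

35 K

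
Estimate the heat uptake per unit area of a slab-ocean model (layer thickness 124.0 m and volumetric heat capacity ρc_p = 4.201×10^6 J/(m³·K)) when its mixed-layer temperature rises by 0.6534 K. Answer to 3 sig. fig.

3.40×10^8

Areal heat capacity C = ρc_p × D = 4.201×10^6 × 124.0 = 5.21×10^8 J/(m²·K).
ΔQ = C ΔT = 5.21×10^8 × 0.6534 = 3.40×10^8 J/m².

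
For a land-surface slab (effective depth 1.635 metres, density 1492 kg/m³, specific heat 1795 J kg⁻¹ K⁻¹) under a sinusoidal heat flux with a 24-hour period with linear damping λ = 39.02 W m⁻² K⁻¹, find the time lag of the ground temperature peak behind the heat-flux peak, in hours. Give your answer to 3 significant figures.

Areal heat capacity C = ρ c_p D = 1492 × 1795 × 1.635 = 4.38×10^6 J m⁻² K⁻¹.
ω = 2π / 86400 s = 7.27×10^-5 s⁻¹.
Phase lag φ = arctan(Cω/λ) = arctan(318/39.02) = 1.45 rad.
Time lag = φ / ω = 1.45 / 7.27×10^-5 = 19900 s = 5.53 hours.

5.53 hours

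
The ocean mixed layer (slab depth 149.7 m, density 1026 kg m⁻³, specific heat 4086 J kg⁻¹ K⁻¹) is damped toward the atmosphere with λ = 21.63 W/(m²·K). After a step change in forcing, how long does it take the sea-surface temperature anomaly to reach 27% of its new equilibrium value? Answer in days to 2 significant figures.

110 days

Areal heat capacity C = ρ c_p D = 1026 × 4086 × 149.7 = 6.28×10^8 J/(m²·K).
τ = C / λ = 6.28×10^8 / 21.63 = 2.90×10^7 s.
Fraction reached: 1 − e^(−t/τ) = 0.27 ⇒ t = −τ ln(1 − 0.27) = τ × 0.315.
t = 9.13×10^6 s = 106 days.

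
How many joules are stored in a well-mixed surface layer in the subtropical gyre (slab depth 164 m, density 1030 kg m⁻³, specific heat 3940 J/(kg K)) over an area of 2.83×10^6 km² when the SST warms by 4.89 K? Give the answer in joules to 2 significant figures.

Areal heat capacity C = ρ c_p D = 1030 × 3940 × 164 = 6.66×10^8 J m⁻² K⁻¹.
Heat per unit area: q = C ΔT = 6.66×10^8 × 4.89 = 3.25×10^9 J/m².
Total heat: Q = q × A = 3.25×10^9 × (2.83×10^6 × 10⁶ m²) = 9.21×10^21 J.

9.2×10^21 J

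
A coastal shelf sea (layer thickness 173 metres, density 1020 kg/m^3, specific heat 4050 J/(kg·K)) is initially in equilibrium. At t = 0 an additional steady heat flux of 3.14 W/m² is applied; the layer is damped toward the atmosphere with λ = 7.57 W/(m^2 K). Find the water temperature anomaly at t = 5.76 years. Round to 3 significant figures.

0.354 K

Areal heat capacity C = ρ c_p D = 1020 × 4050 × 173 = 7.15×10^8 J m⁻² K⁻¹.
τ = C / λ = 7.15×10^8 / 7.57 = 9.44×10^7 s.
Equilibrium anomaly ΔT_eq = F / λ = 3.14 / 7.57 = 0.415 K.
t = 5.76 years = 1.82×10^8 s, so t/τ = 1.93.
ΔT(t) = ΔT_eq (1 − e^(−t/τ)) = 0.415 × (1 − e^−1.93) = 0.354 K.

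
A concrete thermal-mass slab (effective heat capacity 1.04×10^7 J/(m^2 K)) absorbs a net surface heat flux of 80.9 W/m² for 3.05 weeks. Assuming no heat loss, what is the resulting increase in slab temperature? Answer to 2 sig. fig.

Areal heat capacity C = 1.04×10^7 J/(m^2 K) (given).
Net heat input Q = F Δt = 80.9 × (3.05 weeks × 6.048×10^5 s/week) = 1.49×10^8 J/m².
ΔT = Q / C = 1.49×10^8 / 1.04×10^7 = 14.3 K.

14 K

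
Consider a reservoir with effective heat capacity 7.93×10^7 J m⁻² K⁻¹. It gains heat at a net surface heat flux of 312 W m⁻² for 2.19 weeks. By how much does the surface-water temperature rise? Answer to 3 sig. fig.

5.21 K

Areal heat capacity C = 7.93×10^7 J m⁻² K⁻¹ (given).
Net heat input Q = F Δt = 312 × (2.19 weeks × 6.048×10^5 s/week) = 4.13×10^8 J/m².
ΔT = Q / C = 4.13×10^8 / 7.93×10^7 = 5.21 K.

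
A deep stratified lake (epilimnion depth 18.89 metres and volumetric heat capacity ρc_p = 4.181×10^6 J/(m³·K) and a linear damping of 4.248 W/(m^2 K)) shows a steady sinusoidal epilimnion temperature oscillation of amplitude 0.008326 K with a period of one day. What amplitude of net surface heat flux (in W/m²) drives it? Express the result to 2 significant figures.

Areal heat capacity C = ρc_p × D = 4.181×10^6 × 18.89 = 7.90×10^7 J/(m^2 K).
ω = 2π / 86400 s = 7.27×10^-5 s⁻¹.
√((Cω)² + λ²) = √((5740)² + 4.248²) = 5740 W/(m²·K).
F₀ = A × √((Cω)²+λ²) = 0.008326 × 5740 = 47.8 W/m².

48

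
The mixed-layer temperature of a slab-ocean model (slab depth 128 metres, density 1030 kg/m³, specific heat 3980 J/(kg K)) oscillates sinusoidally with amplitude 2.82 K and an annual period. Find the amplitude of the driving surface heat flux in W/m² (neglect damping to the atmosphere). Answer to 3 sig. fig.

Areal heat capacity C = ρ c_p D = 1030 × 3980 × 128 = 5.25×10^8 J/(m²·K).
ω = 2π / 3.15×10^7 s = 1.99×10^-7 s⁻¹.
Cω = 5.25×10^8 × 1.99×10^-7 = 105 W/(m²·K).
F₀ = A × Cω = 2.82 × 105 = 295 W/m².

295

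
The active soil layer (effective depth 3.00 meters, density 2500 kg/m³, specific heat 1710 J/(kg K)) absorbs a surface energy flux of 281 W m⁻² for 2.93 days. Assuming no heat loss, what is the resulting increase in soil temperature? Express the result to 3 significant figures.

Areal heat capacity C = ρ c_p D = 2500 × 1710 × 3.00 = 1.28×10^7 J/(m²·K).
Net heat input Q = F Δt = 281 × (2.93 days × 86400 s/day) = 7.11×10^7 J/m².
ΔT = Q / C = 7.11×10^7 / 1.28×10^7 = 5.55 K.

5.55 K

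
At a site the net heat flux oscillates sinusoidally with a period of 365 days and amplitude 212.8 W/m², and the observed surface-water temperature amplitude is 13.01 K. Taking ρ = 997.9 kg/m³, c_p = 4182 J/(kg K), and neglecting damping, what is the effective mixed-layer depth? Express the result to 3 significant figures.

ω = 2π / 3.15×10^7 s = 1.99×10^-7 s⁻¹.
Required C = F₀ / (A ω) = 212.8 / (13.01 × 1.99×10^-7) = 8.21×10^7 J/(m²·K).
D = C / (ρ c_p) = 8.21×10^7 / (997.9 × 4182) = 19.7 m.

19.7 m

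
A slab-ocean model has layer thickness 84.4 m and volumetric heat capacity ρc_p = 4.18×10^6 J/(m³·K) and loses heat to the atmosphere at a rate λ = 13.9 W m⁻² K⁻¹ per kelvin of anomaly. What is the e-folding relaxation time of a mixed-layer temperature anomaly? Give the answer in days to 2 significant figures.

Areal heat capacity C = ρc_p × D = 4.18×10^6 × 84.4 = 3.53×10^8 J/(m^2 K).
Relaxation time τ = C / λ = 3.53×10^8 / 13.9 = 2.54×10^7 s.
In days: 2.54×10^7 s / (86400 s/day) = 294 days.

290 days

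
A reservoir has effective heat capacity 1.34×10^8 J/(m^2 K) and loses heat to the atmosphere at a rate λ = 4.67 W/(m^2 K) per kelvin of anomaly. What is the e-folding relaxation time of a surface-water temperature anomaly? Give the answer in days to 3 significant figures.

Areal heat capacity C = 1.34×10^8 J/(m^2 K) (given).
Relaxation time τ = C / λ = 1.34×10^8 / 4.67 = 2.87×10^7 s.
In days: 2.87×10^7 s / (86400 s/day) = 332 days.

332 days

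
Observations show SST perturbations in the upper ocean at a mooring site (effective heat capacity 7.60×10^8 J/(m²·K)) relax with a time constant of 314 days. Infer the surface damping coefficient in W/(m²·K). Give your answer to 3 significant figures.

Areal heat capacity C = 7.60×10^8 J/(m²·K) (given).
τ = 314 days = 2.71×10^7 s.
λ = C / τ = 7.60×10^8 / 2.71×10^7 = 28.0 W/(m²·K).

28.0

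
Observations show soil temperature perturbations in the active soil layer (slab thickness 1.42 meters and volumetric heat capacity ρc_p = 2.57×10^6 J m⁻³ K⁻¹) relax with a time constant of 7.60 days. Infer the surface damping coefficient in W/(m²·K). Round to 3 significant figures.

5.56

Areal heat capacity C = ρc_p × D = 2.57×10^6 × 1.42 = 3.65×10^6 J/(m²·K).
τ = 7.60 days = 6.57×10^5 s.
λ = C / τ = 3.65×10^6 / 6.57×10^5 = 5.56 W/(m²·K).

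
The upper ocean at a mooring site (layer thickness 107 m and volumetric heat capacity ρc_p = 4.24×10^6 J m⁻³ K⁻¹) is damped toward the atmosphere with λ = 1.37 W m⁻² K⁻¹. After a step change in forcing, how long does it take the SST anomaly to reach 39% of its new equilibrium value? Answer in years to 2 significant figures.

Areal heat capacity C = ρc_p × D = 4.24×10^6 × 107 = 4.54×10^8 J/(m²·K).
τ = C / λ = 4.54×10^8 / 1.37 = 3.31×10^8 s.
Fraction reached: 1 − e^(−t/τ) = 0.39 ⇒ t = −τ ln(1 − 0.39) = τ × 0.494.
t = 1.64×10^8 s = 5.19 years.

5.2 years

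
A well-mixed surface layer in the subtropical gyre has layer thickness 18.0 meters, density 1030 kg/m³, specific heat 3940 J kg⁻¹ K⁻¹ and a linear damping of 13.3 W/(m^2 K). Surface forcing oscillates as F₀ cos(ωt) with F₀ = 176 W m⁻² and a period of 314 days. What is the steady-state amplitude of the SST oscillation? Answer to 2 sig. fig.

8.2 K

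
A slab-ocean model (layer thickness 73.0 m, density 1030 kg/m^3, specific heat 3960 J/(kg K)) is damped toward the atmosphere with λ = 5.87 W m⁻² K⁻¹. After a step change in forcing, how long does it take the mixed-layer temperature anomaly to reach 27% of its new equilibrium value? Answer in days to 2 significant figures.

180 days

Areal heat capacity C = ρ c_p D = 1030 × 3960 × 73.0 = 2.98×10^8 J m⁻² K⁻¹.
τ = C / λ = 2.98×10^8 / 5.87 = 5.07×10^7 s.
Fraction reached: 1 − e^(−t/τ) = 0.27 ⇒ t = −τ ln(1 − 0.27) = τ × 0.315.
t = 1.60×10^7 s = 185 days.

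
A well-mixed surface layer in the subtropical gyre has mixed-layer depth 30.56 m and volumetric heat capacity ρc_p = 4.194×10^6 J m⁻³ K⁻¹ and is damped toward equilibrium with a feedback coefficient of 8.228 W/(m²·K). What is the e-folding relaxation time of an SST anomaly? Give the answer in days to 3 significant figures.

Areal heat capacity C = ρc_p × D = 4.194×10^6 × 30.56 = 1.28×10^8 J m⁻² K⁻¹.
Relaxation time τ = C / λ = 1.28×10^8 / 8.228 = 1.56×10^7 s.
In days: 1.56×10^7 s / (86400 s/day) = 180 days.

180 days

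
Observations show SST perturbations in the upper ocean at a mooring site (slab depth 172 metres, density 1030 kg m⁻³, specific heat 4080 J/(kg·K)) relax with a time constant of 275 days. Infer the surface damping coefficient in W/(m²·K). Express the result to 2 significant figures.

Areal heat capacity C = ρ c_p D = 1030 × 4080 × 172 = 7.23×10^8 J/(m²·K).
τ = 275 days = 2.38×10^7 s.
λ = C / τ = 7.23×10^8 / 2.38×10^7 = 30.4 W/(m²·K).

30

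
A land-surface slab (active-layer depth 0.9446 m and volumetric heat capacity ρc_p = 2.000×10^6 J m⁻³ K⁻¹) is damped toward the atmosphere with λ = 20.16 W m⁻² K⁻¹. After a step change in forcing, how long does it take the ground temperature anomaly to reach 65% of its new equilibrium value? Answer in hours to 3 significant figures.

27.3 hours

Areal heat capacity C = ρc_p × D = 2.000×10^6 × 0.9446 = 1.89×10^6 J/(m^2 K).
τ = C / λ = 1.89×10^6 / 20.16 = 93700 s.
Fraction reached: 1 − e^(−t/τ) = 0.65 ⇒ t = −τ ln(1 − 0.65) = τ × 1.05.
t = 98400 s = 27.3 hours.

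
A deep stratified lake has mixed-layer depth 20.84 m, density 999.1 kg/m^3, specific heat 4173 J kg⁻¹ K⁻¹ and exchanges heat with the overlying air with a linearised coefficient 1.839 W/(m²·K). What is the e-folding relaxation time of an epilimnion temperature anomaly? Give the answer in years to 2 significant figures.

Areal heat capacity C = ρ c_p D = 999.1 × 4173 × 20.84 = 8.69×10^7 J/(m²·K).
Relaxation time τ = C / λ = 8.69×10^7 / 1.839 = 4.72×10^7 s.
In years: 4.72×10^7 s / (3.156×10^7 s/year) = 1.50 years.

1.5 years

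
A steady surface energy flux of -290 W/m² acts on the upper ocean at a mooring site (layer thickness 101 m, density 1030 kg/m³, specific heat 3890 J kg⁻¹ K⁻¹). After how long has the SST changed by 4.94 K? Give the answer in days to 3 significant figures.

79.8 days

Areal heat capacity C = ρ c_p D = 1030 × 3890 × 101 = 4.05×10^8 J m⁻² K⁻¹.
Time required: Δt = C ΔT / F = 4.05×10^8 × -4.94 / -290 = 6.89×10^6 s.
In days: 6.89×10^6 s / (86400 s/day) = 79.8 days.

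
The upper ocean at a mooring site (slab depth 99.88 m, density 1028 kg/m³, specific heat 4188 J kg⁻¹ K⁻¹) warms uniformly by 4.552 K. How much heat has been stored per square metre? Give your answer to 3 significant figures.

1.96×10^9

Areal heat capacity C = ρ c_p D = 1028 × 4188 × 99.88 = 4.30×10^8 J m⁻² K⁻¹.
ΔQ = C ΔT = 4.30×10^8 × 4.552 = 1.96×10^9 J/m².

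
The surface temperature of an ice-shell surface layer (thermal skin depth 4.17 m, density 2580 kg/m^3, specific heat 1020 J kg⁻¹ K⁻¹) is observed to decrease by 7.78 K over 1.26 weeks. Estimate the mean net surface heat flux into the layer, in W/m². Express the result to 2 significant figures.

Areal heat capacity C = ρ c_p D = 2580 × 1020 × 4.17 = 1.10×10^7 J/(m²·K).
Required heat per unit area: Q = C ΔT = 1.10×10^7 × -7.78 = -8.54×10^7 J/m².
Flux F = Q / Δt = -8.54×10^7 / 7.62×10^5 s = -112 W/m².

-110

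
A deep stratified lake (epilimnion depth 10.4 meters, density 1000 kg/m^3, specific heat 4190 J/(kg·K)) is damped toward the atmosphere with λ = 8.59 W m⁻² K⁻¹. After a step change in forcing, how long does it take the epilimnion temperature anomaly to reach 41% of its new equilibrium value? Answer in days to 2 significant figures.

Areal heat capacity C = ρ c_p D = 1000 × 4190 × 10.4 = 4.36×10^7 J m⁻² K⁻¹.
τ = C / λ = 4.36×10^7 / 8.59 = 5.07×10^6 s.
Fraction reached: 1 − e^(−t/τ) = 0.41 ⇒ t = −τ ln(1 − 0.41) = τ × 0.528.
t = 2.68×10^6 s = 31.0 days.

31 days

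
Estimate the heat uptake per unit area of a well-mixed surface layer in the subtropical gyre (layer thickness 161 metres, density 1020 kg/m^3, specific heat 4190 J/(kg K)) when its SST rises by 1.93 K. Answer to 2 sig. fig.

Areal heat capacity C = ρ c_p D = 1020 × 4190 × 161 = 6.88×10^8 J/(m²·K).
ΔQ = C ΔT = 6.88×10^8 × 1.93 = 1.33×10^9 J/m².

1.3×10^9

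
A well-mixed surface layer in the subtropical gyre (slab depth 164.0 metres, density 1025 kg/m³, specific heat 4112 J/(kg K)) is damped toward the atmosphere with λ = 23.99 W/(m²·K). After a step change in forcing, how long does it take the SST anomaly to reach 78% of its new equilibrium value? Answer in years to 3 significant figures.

1.38 years

Areal heat capacity C = ρ c_p D = 1025 × 4112 × 164.0 = 6.91×10^8 J/(m^2 K).
τ = C / λ = 6.91×10^8 / 23.99 = 2.88×10^7 s.
Fraction reached: 1 − e^(−t/τ) = 0.78 ⇒ t = −τ ln(1 − 0.78) = τ × 1.51.
t = 4.36×10^7 s = 1.38 years.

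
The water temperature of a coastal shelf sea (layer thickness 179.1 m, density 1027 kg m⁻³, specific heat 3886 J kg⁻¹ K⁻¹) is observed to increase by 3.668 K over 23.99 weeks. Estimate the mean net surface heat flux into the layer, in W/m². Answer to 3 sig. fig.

181

Areal heat capacity C = ρ c_p D = 1027 × 3886 × 179.1 = 7.15×10^8 J/(m²·K).
Required heat per unit area: Q = C ΔT = 7.15×10^8 × 3.668 = 2.62×10^9 J/m².
Flux F = Q / Δt = 2.62×10^9 / 1.45×10^7 s = 181 W/m².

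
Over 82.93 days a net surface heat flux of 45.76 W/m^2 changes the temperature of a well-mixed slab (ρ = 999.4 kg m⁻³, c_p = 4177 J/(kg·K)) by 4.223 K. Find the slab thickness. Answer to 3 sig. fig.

Heat input Q = F Δt = 45.76 × 7.17×10^6 s = 3.28×10^8 J/m².
Required areal heat capacity C = Q / ΔT = 7.76×10^7 J/(m²·K).
Depth D = C / (ρ c_p) = 7.76×10^7 / (999.4 × 4177) = 18.6 m.

18.6 m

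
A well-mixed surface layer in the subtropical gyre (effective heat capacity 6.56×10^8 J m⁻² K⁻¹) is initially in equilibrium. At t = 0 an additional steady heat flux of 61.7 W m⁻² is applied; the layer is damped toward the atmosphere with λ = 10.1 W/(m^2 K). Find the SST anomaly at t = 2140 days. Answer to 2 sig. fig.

5.8 K

Areal heat capacity C = 6.56×10^8 J m⁻² K⁻¹ (given).
τ = C / λ = 6.56×10^8 / 10.1 = 6.50×10^7 s.
Equilibrium anomaly ΔT_eq = F / λ = 61.7 / 10.1 = 6.11 K.
t = 2140 days = 1.85×10^8 s, so t/τ = 2.85.
ΔT(t) = ΔT_eq (1 − e^(−t/τ)) = 6.11 × (1 − e^−2.85) = 5.75 K.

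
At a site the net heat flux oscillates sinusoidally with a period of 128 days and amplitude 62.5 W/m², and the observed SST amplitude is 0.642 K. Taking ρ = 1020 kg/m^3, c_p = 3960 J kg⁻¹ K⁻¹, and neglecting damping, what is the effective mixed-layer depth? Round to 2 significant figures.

ω = 2π / 1.11×10^7 s = 5.68×10^-7 s⁻¹.
Required C = F₀ / (A ω) = 62.5 / (0.642 × 5.68×10^-7) = 1.71×10^8 J/(m²·K).
D = C / (ρ c_p) = 1.71×10^8 / (1020 × 3960) = 42.4 m.

42 m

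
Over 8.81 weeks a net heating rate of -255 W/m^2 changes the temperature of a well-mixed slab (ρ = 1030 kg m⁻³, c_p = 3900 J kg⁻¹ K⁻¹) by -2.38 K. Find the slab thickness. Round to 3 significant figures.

Heat input Q = F Δt = -255 × 5.33×10^6 s = -1.36×10^9 J/m².
Required areal heat capacity C = Q / ΔT = 5.71×10^8 J/(m²·K).
Depth D = C / (ρ c_p) = 5.71×10^8 / (1030 × 3900) = 142 m.

142 m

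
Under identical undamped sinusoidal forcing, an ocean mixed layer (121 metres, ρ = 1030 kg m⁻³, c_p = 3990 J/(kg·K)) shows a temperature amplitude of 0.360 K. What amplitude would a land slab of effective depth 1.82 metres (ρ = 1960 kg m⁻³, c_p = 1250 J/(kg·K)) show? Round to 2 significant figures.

40 K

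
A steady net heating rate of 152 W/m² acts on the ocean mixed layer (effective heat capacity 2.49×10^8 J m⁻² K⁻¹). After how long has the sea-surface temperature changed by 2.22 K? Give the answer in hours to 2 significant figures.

1000 hours

Areal heat capacity C = 2.49×10^8 J m⁻² K⁻¹ (given).
Time required: Δt = C ΔT / F = 2.49×10^8 × 2.22 / 152 = 3.64×10^6 s.
In hours: 3.64×10^6 s / (3600 s/hour) = 1010 hours.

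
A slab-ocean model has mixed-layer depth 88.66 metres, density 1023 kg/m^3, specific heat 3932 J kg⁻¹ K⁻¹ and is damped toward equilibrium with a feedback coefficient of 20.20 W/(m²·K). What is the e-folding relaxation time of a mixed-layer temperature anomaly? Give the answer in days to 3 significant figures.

204 days

Areal heat capacity C = ρ c_p D = 1023 × 3932 × 88.66 = 3.57×10^8 J m⁻² K⁻¹.
Relaxation time τ = C / λ = 3.57×10^8 / 20.20 = 1.77×10^7 s.
In days: 1.77×10^7 s / (86400 s/day) = 204 days.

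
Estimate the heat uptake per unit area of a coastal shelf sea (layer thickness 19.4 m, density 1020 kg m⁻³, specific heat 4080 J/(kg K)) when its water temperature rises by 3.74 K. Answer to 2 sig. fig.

3.0×10^8

Areal heat capacity C = ρ c_p D = 1020 × 4080 × 19.4 = 8.07×10^7 J/(m^2 K).
ΔQ = C ΔT = 8.07×10^7 × 3.74 = 3.02×10^8 J/m².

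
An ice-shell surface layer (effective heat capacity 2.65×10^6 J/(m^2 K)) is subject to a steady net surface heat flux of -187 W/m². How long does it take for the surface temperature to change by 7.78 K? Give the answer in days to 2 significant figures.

1.3 days

Areal heat capacity C = 2.65×10^6 J/(m^2 K) (given).
Time required: Δt = C ΔT / F = 2.65×10^6 × -7.78 / -187 = 1.10×10^5 s.
In days: 1.10×10^5 s / (86400 s/day) = 1.28 days.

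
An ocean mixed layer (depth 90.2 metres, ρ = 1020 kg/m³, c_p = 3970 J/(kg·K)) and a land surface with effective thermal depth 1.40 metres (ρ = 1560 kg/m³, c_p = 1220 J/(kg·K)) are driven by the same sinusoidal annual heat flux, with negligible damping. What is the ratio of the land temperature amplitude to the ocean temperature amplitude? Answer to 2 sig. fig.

140

C_ocean = 1020 × 3970 × 90.2 = 3.65×10^8 J/(m²·K).
C_land = 1560 × 1220 × 1.40 = 2.66×10^6 J/(m²·K).
Undamped amplitude ∝ 1/C, so A_land/A_ocean = C_ocean/C_land = 137.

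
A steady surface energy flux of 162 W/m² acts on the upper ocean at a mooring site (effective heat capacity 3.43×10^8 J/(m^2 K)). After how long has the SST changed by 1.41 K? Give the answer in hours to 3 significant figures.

829 hours

Areal heat capacity C = 3.43×10^8 J/(m^2 K) (given).
Time required: Δt = C ΔT / F = 3.43×10^8 × 1.41 / 162 = 2.99×10^6 s.
In hours: 2.99×10^6 s / (3600 s/hour) = 829 hours.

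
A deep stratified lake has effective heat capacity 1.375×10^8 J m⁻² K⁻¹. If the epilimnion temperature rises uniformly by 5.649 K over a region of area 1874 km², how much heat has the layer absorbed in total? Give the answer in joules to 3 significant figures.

Areal heat capacity C = 1.375×10^8 J m⁻² K⁻¹ (given).
Heat per unit area: q = C ΔT = 1.38×10^8 × 5.649 = 7.77×10^8 J/m².
Total heat: Q = q × A = 7.77×10^8 × (1874 × 10⁶ m²) = 1.46×10^18 J.

1.46×10^18 J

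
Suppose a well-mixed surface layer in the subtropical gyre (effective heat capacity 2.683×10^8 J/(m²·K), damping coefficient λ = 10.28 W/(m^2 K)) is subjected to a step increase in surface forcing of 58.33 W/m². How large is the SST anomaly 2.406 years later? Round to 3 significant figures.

5.36 K

Areal heat capacity C = 2.683×10^8 J/(m²·K) (given).
τ = C / λ = 2.68×10^8 / 10.28 = 2.61×10^7 s.
Equilibrium anomaly ΔT_eq = F / λ = 58.33 / 10.28 = 5.67 K.
t = 2.406 years = 7.59×10^7 s, so t/τ = 2.91.
ΔT(t) = ΔT_eq (1 − e^(−t/τ)) = 5.67 × (1 − e^−2.91) = 5.36 K.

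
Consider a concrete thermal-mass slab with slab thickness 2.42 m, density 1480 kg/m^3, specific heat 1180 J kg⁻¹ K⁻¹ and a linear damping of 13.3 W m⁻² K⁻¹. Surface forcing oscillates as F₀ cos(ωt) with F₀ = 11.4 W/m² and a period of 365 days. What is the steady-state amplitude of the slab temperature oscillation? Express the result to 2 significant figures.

Areal heat capacity C = ρ c_p D = 1480 × 1180 × 2.42 = 4.23×10^6 J/(m²·K).
Angular frequency ω = 2π / T = 2π / 3.15×10^7 s = 1.99×10^-7 s⁻¹.
√((Cω)² + λ²) = √((0.842)² + 13.3²) = 13.3 W/(m²·K).
Amplitude A = F₀ / √((Cω)²+λ²) = 11.4 / 13.3 = 0.855 K.

0.86 K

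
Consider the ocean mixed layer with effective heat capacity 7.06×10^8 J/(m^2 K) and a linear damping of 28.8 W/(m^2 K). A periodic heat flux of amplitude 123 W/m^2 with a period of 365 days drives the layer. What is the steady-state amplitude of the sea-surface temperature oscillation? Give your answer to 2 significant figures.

0.86 K

Areal heat capacity C = 7.06×10^8 J/(m^2 K) (given).
Angular frequency ω = 2π / T = 2π / 3.15×10^7 s = 1.99×10^-7 s⁻¹.
√((Cω)² + λ²) = √((141)² + 28.8²) = 144 W/(m²·K).
Amplitude A = F₀ / √((Cω)²+λ²) = 123 / 144 = 0.857 K.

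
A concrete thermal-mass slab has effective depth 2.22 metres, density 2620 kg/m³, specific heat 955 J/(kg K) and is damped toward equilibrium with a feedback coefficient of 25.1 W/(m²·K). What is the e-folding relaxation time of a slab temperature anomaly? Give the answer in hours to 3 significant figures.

61.5 hours

Areal heat capacity C = ρ c_p D = 2620 × 955 × 2.22 = 5.55×10^6 J m⁻² K⁻¹.
Relaxation time τ = C / λ = 5.55×10^6 / 25.1 = 2.21×10^5 s.
In hours: 2.21×10^5 s / (3600 s/hour) = 61.5 hours.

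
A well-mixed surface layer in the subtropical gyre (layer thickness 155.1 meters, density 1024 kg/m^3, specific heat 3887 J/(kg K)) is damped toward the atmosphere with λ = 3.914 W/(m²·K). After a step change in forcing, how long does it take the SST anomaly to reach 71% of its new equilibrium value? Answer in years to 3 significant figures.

6.19 years

Areal heat capacity C = ρ c_p D = 1024 × 3887 × 155.1 = 6.17×10^8 J/(m²·K).
τ = C / λ = 6.17×10^8 / 3.914 = 1.58×10^8 s.
Fraction reached: 1 − e^(−t/τ) = 0.71 ⇒ t = −τ ln(1 − 0.71) = τ × 1.24.
t = 1.95×10^8 s = 6.19 years.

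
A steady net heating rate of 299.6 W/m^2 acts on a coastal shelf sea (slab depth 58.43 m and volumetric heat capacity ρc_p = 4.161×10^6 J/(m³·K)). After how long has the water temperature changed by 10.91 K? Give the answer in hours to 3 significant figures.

Areal heat capacity C = ρc_p × D = 4.161×10^6 × 58.43 = 2.43×10^8 J/(m^2 K).
Time required: Δt = C ΔT / F = 2.43×10^8 × 10.91 / 299.6 = 8.85×10^6 s.
In hours: 8.85×10^6 s / (3600 s/hour) = 2460 hours.

2460 hours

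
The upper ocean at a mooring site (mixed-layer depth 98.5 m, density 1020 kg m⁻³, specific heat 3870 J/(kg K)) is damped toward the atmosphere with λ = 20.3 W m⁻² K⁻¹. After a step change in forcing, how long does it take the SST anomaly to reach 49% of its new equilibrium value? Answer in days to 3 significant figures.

Areal heat capacity C = ρ c_p D = 1020 × 3870 × 98.5 = 3.89×10^8 J/(m^2 K).
τ = C / λ = 3.89×10^8 / 20.3 = 1.92×10^7 s.
Fraction reached: 1 − e^(−t/τ) = 0.49 ⇒ t = −τ ln(1 − 0.49) = τ × 0.673.
t = 1.29×10^7 s = 149 days.

149 days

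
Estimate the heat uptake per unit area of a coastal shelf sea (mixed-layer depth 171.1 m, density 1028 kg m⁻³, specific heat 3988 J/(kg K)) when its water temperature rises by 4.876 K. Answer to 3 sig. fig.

Areal heat capacity C = ρ c_p D = 1028 × 3988 × 171.1 = 7.01×10^8 J/(m²·K).
ΔQ = C ΔT = 7.01×10^8 × 4.876 = 3.42×10^9 J/m².

3.42×10^9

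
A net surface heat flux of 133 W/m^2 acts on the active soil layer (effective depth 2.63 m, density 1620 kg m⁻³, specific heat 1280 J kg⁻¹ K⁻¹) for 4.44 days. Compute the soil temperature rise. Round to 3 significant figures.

Areal heat capacity C = ρ c_p D = 1620 × 1280 × 2.63 = 5.45×10^6 J/(m²·K).
Net heat input Q = F Δt = 133 × (4.44 days × 86400 s/day) = 5.10×10^7 J/m².
ΔT = Q / C = 5.10×10^7 / 5.45×10^6 = 9.36 K.

9.36 K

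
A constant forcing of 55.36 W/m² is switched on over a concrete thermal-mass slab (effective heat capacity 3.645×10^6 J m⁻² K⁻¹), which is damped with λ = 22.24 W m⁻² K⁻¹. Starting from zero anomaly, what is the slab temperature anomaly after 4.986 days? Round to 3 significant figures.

Areal heat capacity C = 3.645×10^6 J m⁻² K⁻¹ (given).
τ = C / λ = 3.64×10^6 / 22.24 = 1.64×10^5 s.
Equilibrium anomaly ΔT_eq = F / λ = 55.36 / 22.24 = 2.49 K.
t = 4.986 days = 4.31×10^5 s, so t/τ = 2.63.
ΔT(t) = ΔT_eq (1 − e^(−t/τ)) = 2.49 × (1 − e^−2.63) = 2.31 K.

2.31 K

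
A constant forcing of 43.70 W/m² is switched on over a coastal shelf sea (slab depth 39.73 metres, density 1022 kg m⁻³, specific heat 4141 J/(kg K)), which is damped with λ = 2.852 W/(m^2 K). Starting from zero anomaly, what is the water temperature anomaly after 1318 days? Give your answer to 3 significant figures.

Areal heat capacity C = ρ c_p D = 1022 × 4141 × 39.73 = 1.68×10^8 J m⁻² K⁻¹.
τ = C / λ = 1.68×10^8 / 2.852 = 5.90×10^7 s.
Equilibrium anomaly ΔT_eq = F / λ = 43.70 / 2.852 = 15.3 K.
t = 1318 days = 1.14×10^8 s, so t/τ = 1.93.
ΔT(t) = ΔT_eq (1 − e^(−t/τ)) = 15.3 × (1 − e^−1.93) = 13.1 K.

13.1 K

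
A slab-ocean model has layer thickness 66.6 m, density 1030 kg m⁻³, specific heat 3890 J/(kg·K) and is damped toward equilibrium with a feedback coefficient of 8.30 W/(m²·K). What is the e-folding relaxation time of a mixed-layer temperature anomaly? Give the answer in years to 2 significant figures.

1.0 years

Areal heat capacity C = ρ c_p D = 1030 × 3890 × 66.6 = 2.67×10^8 J/(m^2 K).
Relaxation time τ = C / λ = 2.67×10^8 / 8.30 = 3.22×10^7 s.
In years: 3.22×10^7 s / (3.156×10^7 s/year) = 1.02 years.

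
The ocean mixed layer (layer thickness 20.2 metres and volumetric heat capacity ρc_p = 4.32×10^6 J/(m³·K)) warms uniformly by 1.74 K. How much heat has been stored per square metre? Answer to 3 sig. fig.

1.52×10^8

Areal heat capacity C = ρc_p × D = 4.32×10^6 × 20.2 = 8.73×10^7 J/(m^2 K).
ΔQ = C ΔT = 8.73×10^7 × 1.74 = 1.52×10^8 J/m².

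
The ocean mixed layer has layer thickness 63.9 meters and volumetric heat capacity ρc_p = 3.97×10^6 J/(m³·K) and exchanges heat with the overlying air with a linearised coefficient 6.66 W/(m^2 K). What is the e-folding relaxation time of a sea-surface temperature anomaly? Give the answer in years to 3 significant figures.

1.21 years

Areal heat capacity C = ρc_p × D = 3.97×10^6 × 63.9 = 2.54×10^8 J m⁻² K⁻¹.
Relaxation time τ = C / λ = 2.54×10^8 / 6.66 = 3.81×10^7 s.
In years: 3.81×10^7 s / (3.156×10^7 s/year) = 1.21 years.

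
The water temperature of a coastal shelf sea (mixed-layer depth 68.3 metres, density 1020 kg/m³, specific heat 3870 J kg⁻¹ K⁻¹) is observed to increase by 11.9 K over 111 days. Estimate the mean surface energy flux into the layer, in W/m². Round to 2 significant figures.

Areal heat capacity C = ρ c_p D = 1020 × 3870 × 68.3 = 2.70×10^8 J/(m^2 K).
Required heat per unit area: Q = C ΔT = 2.70×10^8 × 11.9 = 3.21×10^9 J/m².
Flux F = Q / Δt = 3.21×10^9 / 9.59×10^6 s = 335 W/m².

330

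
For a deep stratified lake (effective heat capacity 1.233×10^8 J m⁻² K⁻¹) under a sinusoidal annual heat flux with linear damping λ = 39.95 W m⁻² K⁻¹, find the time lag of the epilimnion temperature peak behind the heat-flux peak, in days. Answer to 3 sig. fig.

Areal heat capacity C = 1.233×10^8 J m⁻² K⁻¹ (given).
ω = 2π / 3.15×10^7 s = 1.99×10^-7 s⁻¹.
Phase lag φ = arctan(Cω/λ) = arctan(24.6/39.95) = 0.551 rad.
Time lag = φ / ω = 0.551 / 1.99×10^-7 = 2.77×10^6 s = 32.0 days.

32.0 days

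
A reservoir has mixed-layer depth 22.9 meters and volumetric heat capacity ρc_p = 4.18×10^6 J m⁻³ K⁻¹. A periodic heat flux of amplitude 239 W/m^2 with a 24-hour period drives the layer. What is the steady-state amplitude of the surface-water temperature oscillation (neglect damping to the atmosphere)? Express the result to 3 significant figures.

Areal heat capacity C = ρc_p × D = 4.18×10^6 × 22.9 = 9.57×10^7 J/(m^2 K).
Angular frequency ω = 2π / T = 2π / 86400 s = 7.27×10^-5 s⁻¹.
Cω = 9.57×10^7 × 7.27×10^-5 = 6960 W/(m²·K).
Amplitude A = F₀ / (Cω) = 239 / 6960 = 0.0343 K.

0.0343 K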